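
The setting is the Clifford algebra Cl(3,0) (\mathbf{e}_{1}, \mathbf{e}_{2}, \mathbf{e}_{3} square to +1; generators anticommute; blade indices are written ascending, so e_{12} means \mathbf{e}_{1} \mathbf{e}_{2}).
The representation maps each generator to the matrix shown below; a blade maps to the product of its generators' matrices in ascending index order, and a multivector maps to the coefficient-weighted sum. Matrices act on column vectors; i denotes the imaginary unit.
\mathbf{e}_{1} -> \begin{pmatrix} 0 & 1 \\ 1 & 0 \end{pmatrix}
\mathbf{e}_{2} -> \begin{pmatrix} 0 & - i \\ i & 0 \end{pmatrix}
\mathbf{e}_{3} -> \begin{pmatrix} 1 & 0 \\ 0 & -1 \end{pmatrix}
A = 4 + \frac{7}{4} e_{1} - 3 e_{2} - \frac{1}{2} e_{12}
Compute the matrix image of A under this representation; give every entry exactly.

Bivector images (products of the table entries): rho(e_{12}) = rho(\mathbf{e}_{1})rho(\mathbf{e}_{2}) = \begin{pmatrix} i & 0 \\ 0 & - i \end{pmatrix}.
M = (4)*1 + (\frac{7}{4})*rho(e_{1}) + (-3)*rho(e_{2}) + (-\frac{1}{2})*rho(e_{12}), summed entrywise (1 is the identity matrix):
Answer: \begin{pmatrix} 4 - \frac{i}{2} & \frac{7}{4} + 3 i \\ \frac{7}{4} - 3 i & 4 + \frac{i}{2} \end{pmatrix}


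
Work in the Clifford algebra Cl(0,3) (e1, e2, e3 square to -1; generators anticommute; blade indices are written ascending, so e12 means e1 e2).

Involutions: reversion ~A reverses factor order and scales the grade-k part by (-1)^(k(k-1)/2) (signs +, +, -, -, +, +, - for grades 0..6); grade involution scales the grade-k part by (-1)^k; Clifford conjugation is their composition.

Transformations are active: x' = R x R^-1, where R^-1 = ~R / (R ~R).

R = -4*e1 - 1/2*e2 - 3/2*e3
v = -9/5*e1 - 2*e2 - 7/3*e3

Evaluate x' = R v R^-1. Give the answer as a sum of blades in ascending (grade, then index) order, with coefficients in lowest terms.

~R = -4*e1 - 1/2*e2 - 3/2*e3, and R ~R = -37/2, so R^-1 = ~R / (-37/2).
R v = -117/10 + 71/10*e12 + 199/30*e13 - 11/6*e23
Answer: -603/185*e1 + 253/185*e2 + 242/555*e3


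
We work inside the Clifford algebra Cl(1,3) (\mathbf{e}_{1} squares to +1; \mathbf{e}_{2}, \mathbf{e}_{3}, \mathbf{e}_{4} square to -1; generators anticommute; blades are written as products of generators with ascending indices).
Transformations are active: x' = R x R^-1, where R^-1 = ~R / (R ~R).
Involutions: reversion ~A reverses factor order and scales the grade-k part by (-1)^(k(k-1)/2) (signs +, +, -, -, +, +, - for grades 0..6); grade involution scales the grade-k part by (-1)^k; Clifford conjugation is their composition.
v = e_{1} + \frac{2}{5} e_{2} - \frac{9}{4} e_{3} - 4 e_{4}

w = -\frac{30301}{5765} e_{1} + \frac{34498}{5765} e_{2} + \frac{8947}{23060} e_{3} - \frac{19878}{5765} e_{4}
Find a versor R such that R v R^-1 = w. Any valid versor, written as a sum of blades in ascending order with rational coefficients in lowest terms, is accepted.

R = v + w = -\frac{24536}{5765} e_{1} + \frac{36804}{5765} e_{2} - \frac{21469}{11530} e_{3} - \frac{42938}{5765} e_{4} works: the equal norms (-\frac{8089}{400}) guarantee its sandwich swaps v into w.
Answer: -\frac{24536}{5765} e_{1} + \frac{36804}{5765} e_{2} - \frac{21469}{11530} e_{3} - \frac{42938}{5765} e_{4}


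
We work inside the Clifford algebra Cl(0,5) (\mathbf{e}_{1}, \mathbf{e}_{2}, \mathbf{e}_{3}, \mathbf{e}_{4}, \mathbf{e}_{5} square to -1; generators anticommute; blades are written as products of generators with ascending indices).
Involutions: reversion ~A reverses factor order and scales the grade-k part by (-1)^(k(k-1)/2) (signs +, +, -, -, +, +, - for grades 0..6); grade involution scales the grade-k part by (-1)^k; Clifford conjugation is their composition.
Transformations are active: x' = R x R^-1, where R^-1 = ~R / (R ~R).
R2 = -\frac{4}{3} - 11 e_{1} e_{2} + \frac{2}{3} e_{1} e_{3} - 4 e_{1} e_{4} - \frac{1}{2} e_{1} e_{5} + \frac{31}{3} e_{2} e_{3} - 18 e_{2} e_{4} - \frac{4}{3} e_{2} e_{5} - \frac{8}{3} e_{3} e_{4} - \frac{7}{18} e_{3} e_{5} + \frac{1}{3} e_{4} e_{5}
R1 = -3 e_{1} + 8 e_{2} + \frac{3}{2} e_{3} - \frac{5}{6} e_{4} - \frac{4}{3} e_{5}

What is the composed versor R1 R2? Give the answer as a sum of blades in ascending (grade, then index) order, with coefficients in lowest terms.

Distribute over the terms of R1 (each basis-blade product reordered to ascending indices, repeated generators contracted through their squares):
(-3 e_{1}) R2 = 4 e_{1} - 33 e_{2} + 2 e_{3} - 12 e_{4} - \frac{3}{2} e_{5} - 31 e_{1} e_{2} e_{3} + 54 e_{1} e_{2} e_{4} + 4 e_{1} e_{2} e_{5} + 8 e_{1} e_{3} e_{4} + \frac{7}{6} e_{1} e_{3} e_{5} - e_{1} e_{4} e_{5}
(8 e_{2}) R2 = -88 e_{1} - \frac{32}{3} e_{2} - \frac{248}{3} e_{3} + 144 e_{4} + \frac{32}{3} e_{5} - \frac{16}{3} e_{1} e_{2} e_{3} + 32 e_{1} e_{2} e_{4} + 4 e_{1} e_{2} e_{5} - \frac{64}{3} e_{2} e_{3} e_{4} - \frac{28}{9} e_{2} e_{3} e_{5} + \frac{8}{3} e_{2} e_{4} e_{5}
(\frac{3}{2} e_{3}) R2 = e_{1} + \frac{31}{2} e_{2} - 2 e_{3} + 4 e_{4} + \frac{7}{12} e_{5} - \frac{33}{2} e_{1} e_{2} e_{3} + 6 e_{1} e_{3} e_{4} + \frac{3}{4} e_{1} e_{3} e_{5} + 27 e_{2} e_{3} e_{4} + 2 e_{2} e_{3} e_{5} + \frac{1}{2} e_{3} e_{4} e_{5}
(-\frac{5}{6} e_{4}) R2 = \frac{10}{3} e_{1} + 15 e_{2} + \frac{20}{9} e_{3} + \frac{10}{9} e_{4} + \frac{5}{18} e_{5} + \frac{55}{6} e_{1} e_{2} e_{4} - \frac{5}{9} e_{1} e_{3} e_{4} - \frac{5}{12} e_{1} e_{4} e_{5} - \frac{155}{18} e_{2} e_{3} e_{4} - \frac{10}{9} e_{2} e_{4} e_{5} - \frac{35}{108} e_{3} e_{4} e_{5}
(-\frac{4}{3} e_{5}) R2 = \frac{2}{3} e_{1} + \frac{16}{9} e_{2} + \frac{14}{27} e_{3} - \frac{4}{9} e_{4} + \frac{16}{9} e_{5} + \frac{44}{3} e_{1} e_{2} e_{5} - \frac{8}{9} e_{1} e_{3} e_{5} + \frac{16}{3} e_{1} e_{4} e_{5} - \frac{124}{9} e_{2} e_{3} e_{5} + 24 e_{2} e_{4} e_{5} + \frac{32}{9} e_{3} e_{4} e_{5}
Summing the partial products and collecting blades:
Answer: -79 e_{1} - \frac{205}{18} e_{2} - \frac{2158}{27} e_{3} + \frac{410}{3} e_{4} + \frac{425}{36} e_{5} - \frac{317}{6} e_{1} e_{2} e_{3} + \frac{571}{6} e_{1} e_{2} e_{4} + \frac{68}{3} e_{1} e_{2} e_{5} + \frac{121}{9} e_{1} e_{3} e_{4} + \frac{37}{36} e_{1} e_{3} e_{5} + \frac{47}{12} e_{1} e_{4} e_{5} - \frac{53}{18} e_{2} e_{3} e_{4} - \frac{134}{9} e_{2} e_{3} e_{5} + \frac{230}{9} e_{2} e_{4} e_{5} + \frac{403}{108} e_{3} e_{4} e_{5}


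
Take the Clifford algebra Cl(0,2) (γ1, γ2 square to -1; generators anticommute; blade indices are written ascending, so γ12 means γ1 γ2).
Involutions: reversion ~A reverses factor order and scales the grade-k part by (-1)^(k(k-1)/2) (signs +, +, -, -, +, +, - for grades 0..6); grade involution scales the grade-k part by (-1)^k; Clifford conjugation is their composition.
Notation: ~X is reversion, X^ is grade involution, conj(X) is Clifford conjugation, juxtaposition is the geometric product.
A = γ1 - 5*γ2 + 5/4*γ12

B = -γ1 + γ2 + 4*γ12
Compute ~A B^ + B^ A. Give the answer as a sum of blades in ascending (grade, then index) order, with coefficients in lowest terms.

first term: -1 - 85/4*γ1 - 21/4*γ2 + 4*γ12
second term: -11 + 75/4*γ1 + 11/4*γ2 - 4*γ12
Answer: -12 - 5/2*γ1 - 5/2*γ2


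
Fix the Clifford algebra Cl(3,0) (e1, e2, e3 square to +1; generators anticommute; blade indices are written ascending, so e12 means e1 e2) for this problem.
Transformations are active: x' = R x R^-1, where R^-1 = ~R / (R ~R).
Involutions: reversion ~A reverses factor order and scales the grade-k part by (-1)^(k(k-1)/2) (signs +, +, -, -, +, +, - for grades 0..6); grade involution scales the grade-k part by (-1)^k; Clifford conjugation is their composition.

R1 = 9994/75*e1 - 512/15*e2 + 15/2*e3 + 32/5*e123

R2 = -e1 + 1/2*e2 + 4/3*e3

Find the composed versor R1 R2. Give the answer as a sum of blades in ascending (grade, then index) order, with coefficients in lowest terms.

Distribute over the terms of R2 (each basis-blade product reordered to ascending indices, repeated generators contracted through their squares):
R1 (-e1) = -9994/75 - 512/15*e12 + 15/2*e13 - 32/5*e23
R1 (1/2*e2) = -256/15 + 4997/75*e12 - 16/5*e13 - 15/4*e23
R1 (4/3*e3) = 10 + 128/15*e12 + 39976/225*e13 - 2048/45*e23
Summing the partial products and collecting blades:
Answer: -3508/25 + 3077/75*e12 + 81887/450*e13 - 10019/180*e23


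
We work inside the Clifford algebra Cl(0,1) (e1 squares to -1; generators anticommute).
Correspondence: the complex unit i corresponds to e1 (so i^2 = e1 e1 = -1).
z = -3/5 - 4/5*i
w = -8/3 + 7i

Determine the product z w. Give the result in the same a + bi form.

In blades: z = -3/5 - 4/5*e1, w = -8/3 + 7*e1.
Distribute z over w term by term (generator squares from the signature, products reordered to ascending indices): (-3/5)*w = 8/5 - 21/5*e1; (-4/5*e1)*w = 28/5 + 32/15*e1.
Sum: 36/5 - 31/15*e1; translating back through the correspondence:
Answer: 36/5 - 31/15*i


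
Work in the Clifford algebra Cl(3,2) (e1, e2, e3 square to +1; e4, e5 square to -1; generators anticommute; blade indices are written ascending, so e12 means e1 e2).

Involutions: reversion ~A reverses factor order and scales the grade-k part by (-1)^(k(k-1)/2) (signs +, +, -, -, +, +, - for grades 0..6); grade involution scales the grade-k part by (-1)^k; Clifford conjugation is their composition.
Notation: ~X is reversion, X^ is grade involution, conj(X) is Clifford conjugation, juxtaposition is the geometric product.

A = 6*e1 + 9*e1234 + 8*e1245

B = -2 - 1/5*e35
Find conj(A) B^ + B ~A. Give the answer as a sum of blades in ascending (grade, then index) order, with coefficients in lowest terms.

first term: 12*e1 + 6/5*e135 - 82/5*e1234 - 71/5*e1245
second term: -12*e1 - 6/5*e135 - 98/5*e1234 - 89/5*e1245
Answer: -36*e1234 - 32*e1245


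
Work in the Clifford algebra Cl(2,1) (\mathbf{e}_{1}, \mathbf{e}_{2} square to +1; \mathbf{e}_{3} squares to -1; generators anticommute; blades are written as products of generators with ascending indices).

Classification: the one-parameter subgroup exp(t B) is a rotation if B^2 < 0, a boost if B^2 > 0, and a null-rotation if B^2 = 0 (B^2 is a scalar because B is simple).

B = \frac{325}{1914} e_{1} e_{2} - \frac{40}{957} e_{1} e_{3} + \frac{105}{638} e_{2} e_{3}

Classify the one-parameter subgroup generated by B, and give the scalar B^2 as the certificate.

B^2 term by term: the squares give (\frac{325}{1914})^2*(e_{1} e_{2})^2 + (-\frac{40}{957})^2*(e_{1} e_{3})^2 + (\frac{105}{638})^2*(e_{2} e_{3})^2 = \frac{105625}{3663396}*(-1) + \frac{1600}{915849}*(+1) + \frac{11025}{407044}*(+1) = 0 (each basis 2-blade squares to minus the product of its generators' squares); cross terms between blades sharing an index anticommute and cancel. So B^2 = 0.
Answer: null-rotation, certificate B^2 = 0. Key observation: B^2 = 0 is a conjugation invariant, so its sign decides the class regardless of the surface form of B.


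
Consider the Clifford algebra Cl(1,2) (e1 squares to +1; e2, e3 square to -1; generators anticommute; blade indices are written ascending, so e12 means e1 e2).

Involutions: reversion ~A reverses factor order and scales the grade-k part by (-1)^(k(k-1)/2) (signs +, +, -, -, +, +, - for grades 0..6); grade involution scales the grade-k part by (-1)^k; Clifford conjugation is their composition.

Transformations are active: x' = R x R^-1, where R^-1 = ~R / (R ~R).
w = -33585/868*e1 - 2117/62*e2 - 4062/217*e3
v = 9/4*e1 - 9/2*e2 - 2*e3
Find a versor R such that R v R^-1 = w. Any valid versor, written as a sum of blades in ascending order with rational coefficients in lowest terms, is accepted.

Why this works: both vectors square to -307/16, so q(v) = q(w) and R = v + w = -7908/217*e1 - 1198/31*e2 - 4496/217*e3 carries v to w — its own direction survives, the complement (v - w)/2 flips.
Answer: -7908/217*e1 - 1198/31*e2 - 4496/217*e3


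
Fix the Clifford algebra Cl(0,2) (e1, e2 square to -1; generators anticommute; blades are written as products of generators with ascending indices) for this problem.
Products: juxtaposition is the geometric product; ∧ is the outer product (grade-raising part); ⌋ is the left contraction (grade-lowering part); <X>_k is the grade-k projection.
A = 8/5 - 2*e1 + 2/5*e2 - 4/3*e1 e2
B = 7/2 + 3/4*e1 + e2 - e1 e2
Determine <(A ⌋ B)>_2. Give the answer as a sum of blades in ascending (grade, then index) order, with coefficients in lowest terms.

step 1: 161/30 + 4/5*e1 - 2/5*e2 - 8/5*e1 e2
step 2: -8/5*e1 e2
Answer: -8/5*e1 e2


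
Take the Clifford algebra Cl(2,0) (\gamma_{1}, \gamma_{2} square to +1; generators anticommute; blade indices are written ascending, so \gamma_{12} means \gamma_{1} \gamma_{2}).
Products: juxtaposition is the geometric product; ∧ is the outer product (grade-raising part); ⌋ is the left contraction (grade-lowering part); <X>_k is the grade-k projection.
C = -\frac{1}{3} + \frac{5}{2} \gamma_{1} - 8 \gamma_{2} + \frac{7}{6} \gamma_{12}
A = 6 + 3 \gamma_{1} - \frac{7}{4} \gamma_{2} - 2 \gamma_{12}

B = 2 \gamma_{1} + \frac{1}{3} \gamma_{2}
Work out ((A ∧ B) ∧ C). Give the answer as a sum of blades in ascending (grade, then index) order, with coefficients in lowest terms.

step 1: 12 \gamma_{1} + 2 \gamma_{2} + \frac{9}{2} \gamma_{12}
step 2: -4 \gamma_{1} - \frac{2}{3} \gamma_{2} - \frac{205}{2} \gamma_{12}
Answer: -4 \gamma_{1} - \frac{2}{3} \gamma_{2} - \frac{205}{2} \gamma_{12}


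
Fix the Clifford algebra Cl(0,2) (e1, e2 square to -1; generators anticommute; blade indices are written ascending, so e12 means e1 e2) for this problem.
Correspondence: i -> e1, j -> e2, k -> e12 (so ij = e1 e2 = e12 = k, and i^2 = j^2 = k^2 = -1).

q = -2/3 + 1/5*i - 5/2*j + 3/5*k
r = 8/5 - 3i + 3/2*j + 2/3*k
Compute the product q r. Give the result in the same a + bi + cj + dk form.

In blades: q = -2/3 + 1/5*e1 - 5/2*e2 + 3/5*e12, r = 8/5 - 3*e1 + 3/2*e2 + 2/3*e12.
Distribute q over r term by term (generator squares from the signature, products reordered to ascending indices): (-2/3)*r = -16/15 + 2*e1 - e2 - 4/9*e12; (1/5*e1)*r = 3/5 + 8/25*e1 - 2/15*e2 + 3/10*e12; (-5/2*e2)*r = 15/4 - 5/3*e1 - 4*e2 - 15/2*e12; (3/5*e12)*r = -2/5 - 9/10*e1 - 9/5*e2 + 24/25*e12.
Sum: 173/60 - 37/150*e1 - 104/15*e2 - 1504/225*e12; translating back through the correspondence:
Answer: 173/60 - 37/150*i - 104/15*j - 1504/225*k


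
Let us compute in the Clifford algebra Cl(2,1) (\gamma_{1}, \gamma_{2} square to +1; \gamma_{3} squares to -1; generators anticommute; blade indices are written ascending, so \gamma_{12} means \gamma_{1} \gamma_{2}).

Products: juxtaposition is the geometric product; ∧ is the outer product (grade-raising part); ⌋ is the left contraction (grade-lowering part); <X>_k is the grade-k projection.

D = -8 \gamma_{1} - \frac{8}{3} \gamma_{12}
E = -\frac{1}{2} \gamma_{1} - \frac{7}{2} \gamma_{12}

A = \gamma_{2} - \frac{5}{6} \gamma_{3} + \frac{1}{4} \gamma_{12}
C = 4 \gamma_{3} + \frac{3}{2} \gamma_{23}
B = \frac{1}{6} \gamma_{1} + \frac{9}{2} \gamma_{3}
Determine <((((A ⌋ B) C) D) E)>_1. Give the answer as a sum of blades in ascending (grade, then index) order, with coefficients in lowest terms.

step 1: \frac{15}{4}
step 2: 15 \gamma_{3} + \frac{45}{8} \gamma_{23}
step 3: 135 \gamma_{13} - 85 \gamma_{123}
step 4: -230 \gamma_{3} - 430 \gamma_{23}
step 5: -230 \gamma_{3}
Answer: -230 \gamma_{3}


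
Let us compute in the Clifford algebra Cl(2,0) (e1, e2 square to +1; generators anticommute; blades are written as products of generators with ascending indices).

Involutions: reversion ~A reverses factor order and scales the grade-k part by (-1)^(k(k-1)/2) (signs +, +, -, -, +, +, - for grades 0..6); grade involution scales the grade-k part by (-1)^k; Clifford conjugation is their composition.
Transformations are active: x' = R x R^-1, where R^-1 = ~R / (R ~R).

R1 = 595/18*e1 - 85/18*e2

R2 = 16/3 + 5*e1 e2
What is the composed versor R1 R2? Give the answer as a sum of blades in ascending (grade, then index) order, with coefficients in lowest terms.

Distribute over the terms of R1 (each basis-blade product reordered to ascending indices, repeated generators contracted through their squares):
(595/18*e1) R2 = 4760/27*e1 + 2975/18*e2
(-85/18*e2) R2 = 425/18*e1 - 680/27*e2
Summing the partial products and collecting blades:
Answer: 10795/54*e1 + 7565/54*e2


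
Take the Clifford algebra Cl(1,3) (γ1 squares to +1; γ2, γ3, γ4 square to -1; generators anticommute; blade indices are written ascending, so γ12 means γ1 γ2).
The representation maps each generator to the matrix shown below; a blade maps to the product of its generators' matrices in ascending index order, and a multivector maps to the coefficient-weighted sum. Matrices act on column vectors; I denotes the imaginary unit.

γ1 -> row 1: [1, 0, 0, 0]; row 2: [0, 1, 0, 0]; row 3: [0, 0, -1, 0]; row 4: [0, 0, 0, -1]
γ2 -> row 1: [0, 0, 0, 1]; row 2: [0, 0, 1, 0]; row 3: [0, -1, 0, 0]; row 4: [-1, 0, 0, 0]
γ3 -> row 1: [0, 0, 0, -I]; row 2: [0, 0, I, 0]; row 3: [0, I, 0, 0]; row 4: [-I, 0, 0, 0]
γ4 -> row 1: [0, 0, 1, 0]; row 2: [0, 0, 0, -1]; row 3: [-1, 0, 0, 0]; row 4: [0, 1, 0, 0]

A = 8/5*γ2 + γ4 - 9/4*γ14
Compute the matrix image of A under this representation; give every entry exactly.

Bivector images (products of the table entries): rho(γ14) = rho(γ1)rho(γ4) = row 1: [0, 0, 1, 0]; row 2: [0, 0, 0, -1]; row 3: [1, 0, 0, 0]; row 4: [0, -1, 0, 0].
M = (8/5)*rho(γ2) + (1)*rho(γ4) + (-9/4)*rho(γ14), summed entrywise:
Answer: row 1: [0, 0, -5/4, 8/5]; row 2: [0, 0, 8/5, 5/4]; row 3: [-13/4, -8/5, 0, 0]; row 4: [-8/5, 13/4, 0, 0]


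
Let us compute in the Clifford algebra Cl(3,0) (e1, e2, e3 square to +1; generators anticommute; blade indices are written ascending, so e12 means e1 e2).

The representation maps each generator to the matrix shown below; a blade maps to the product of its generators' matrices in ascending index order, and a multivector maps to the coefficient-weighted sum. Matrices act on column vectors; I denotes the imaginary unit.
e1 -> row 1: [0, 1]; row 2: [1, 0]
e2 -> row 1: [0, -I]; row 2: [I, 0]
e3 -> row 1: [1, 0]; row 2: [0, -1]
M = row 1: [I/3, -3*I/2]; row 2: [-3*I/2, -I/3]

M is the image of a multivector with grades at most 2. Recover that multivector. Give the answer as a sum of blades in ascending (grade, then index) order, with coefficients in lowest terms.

Method: 1, rho(e1), rho(e2), rho(e3) form a trace-orthogonal basis of the 2x2 complex matrices (tr(X Y) = 2 if X = Y, else 0), so M = m0*1 + m1*rho(e1) + m2*rho(e2) + m3*rho(e3) with m0 = tr(M)/2 = 0, m1 = tr(M rho(e1))/2 = -3*I/2, m2 = tr(M rho(e2))/2 = 0, m3 = tr(M rho(e3))/2 = I/3.
Multiplying table entries, the bivector images are rho(e12) = I*rho(e3), rho(e13) = -I*rho(e2), rho(e23) = I*rho(e1); with real blade coefficients the real parts of m0..m3 are the coefficients of 1, e1, e2, e3 and the imaginary parts give the bivectors (e23: Im m1, e13: -Im m2, e12: Im m3).
Answer: 1/3*e12 - 3/2*e23


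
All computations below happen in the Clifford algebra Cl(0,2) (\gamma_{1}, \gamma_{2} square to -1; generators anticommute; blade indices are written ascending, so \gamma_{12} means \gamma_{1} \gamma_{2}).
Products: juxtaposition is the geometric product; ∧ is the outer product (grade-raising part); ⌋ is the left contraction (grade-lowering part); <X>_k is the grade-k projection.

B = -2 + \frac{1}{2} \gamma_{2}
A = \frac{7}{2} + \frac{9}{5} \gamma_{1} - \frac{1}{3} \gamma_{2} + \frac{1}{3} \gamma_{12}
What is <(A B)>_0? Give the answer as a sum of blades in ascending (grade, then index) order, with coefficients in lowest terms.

step 1: -\frac{41}{6} - \frac{113}{30} \gamma_{1} + \frac{29}{12} \gamma_{2} + \frac{7}{30} \gamma_{12}
step 2: -\frac{41}{6}
Answer: -\frac{41}{6}


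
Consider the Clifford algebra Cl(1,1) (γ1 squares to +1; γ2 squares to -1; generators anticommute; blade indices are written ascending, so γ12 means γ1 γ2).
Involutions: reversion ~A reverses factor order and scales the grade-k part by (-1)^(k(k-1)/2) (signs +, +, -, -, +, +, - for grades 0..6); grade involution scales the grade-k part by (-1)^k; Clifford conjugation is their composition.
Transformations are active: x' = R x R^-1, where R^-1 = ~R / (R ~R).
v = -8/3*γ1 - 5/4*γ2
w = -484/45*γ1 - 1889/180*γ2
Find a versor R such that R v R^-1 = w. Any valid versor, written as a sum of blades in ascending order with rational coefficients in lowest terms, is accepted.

Key observation: q(v) = q(w) = 799/144 (sandwiches preserve the norm), so R = v + w = -604/45*γ1 - 1057/90*γ2 works whenever it is invertible — the component of v along it is kept and (v - w)/2 reverses, sending v to w.
Answer: -604/45*γ1 - 1057/90*γ2


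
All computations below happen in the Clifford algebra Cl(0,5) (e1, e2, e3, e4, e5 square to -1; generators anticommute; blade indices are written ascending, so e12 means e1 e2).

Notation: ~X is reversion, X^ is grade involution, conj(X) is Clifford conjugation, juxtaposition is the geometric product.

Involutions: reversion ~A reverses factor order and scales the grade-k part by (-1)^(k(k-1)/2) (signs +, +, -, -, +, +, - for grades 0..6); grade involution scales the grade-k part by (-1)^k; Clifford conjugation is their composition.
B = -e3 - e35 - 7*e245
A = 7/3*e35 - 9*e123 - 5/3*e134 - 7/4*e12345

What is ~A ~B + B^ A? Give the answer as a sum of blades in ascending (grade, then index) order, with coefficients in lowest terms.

first term: 7/3 + 7/3*e5 + 9*e12 + 49/4*e13 - 5/3*e14 - 7/4*e124 - 9*e125 + 5/3*e145 - 49/3*e234 - 35/3*e1235 - 7/4*e1245 + 63*e1345
second term: 7/3 - 7/3*e5 + 9*e12 + 49/4*e13 - 5/3*e14 + 7/4*e124 + 9*e125 - 5/3*e145 - 49/3*e234 + 35/3*e1235 + 7/4*e1245 - 63*e1345
Answer: 14/3 + 18*e12 + 49/2*e13 - 10/3*e14 - 98/3*e234


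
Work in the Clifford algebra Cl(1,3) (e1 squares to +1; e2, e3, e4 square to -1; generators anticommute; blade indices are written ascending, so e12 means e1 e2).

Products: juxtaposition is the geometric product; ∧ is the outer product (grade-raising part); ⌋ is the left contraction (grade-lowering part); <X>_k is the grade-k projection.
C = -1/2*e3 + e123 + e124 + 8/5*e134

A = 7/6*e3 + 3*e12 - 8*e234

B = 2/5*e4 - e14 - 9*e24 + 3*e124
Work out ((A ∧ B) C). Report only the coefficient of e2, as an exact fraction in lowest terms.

step 1: 7/15*e34 + 6/5*e124 + 7/6*e134 + 21/2*e234 + 7/2*e1234
step 2: -46/15 - 56/75*e1 + 28/5*e2 - 7/2*e3 + 49/15*e4 + 84/5*e12 - 21/2*e13 + 119/12*e14 + 113/150*e23 - 49/12*e24 - 6/5*e34 - 7/15*e123 - 77/60*e124 + 3/5*e1234
Answer: 28/5


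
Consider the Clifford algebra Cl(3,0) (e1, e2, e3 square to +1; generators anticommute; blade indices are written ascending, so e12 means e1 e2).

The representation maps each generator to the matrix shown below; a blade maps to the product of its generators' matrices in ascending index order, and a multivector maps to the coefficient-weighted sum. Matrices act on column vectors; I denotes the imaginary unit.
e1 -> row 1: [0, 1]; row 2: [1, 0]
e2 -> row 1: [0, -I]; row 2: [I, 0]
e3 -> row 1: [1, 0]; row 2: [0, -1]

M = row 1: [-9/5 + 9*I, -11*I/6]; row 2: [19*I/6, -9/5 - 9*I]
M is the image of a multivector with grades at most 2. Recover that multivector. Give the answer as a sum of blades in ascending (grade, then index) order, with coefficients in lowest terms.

Method: 1, rho(e1), rho(e2), rho(e3) form a trace-orthogonal basis of the 2x2 complex matrices (tr(X Y) = 2 if X = Y, else 0), so M = m0*1 + m1*rho(e1) + m2*rho(e2) + m3*rho(e3) with m0 = tr(M)/2 = -9/5, m1 = tr(M rho(e1))/2 = 2*I/3, m2 = tr(M rho(e2))/2 = 5/2, m3 = tr(M rho(e3))/2 = 9*I.
Multiplying table entries, the bivector images are rho(e12) = I*rho(e3), rho(e13) = -I*rho(e2), rho(e23) = I*rho(e1); with real blade coefficients the real parts of m0..m3 are the coefficients of 1, e1, e2, e3 and the imaginary parts give the bivectors (e23: Im m1, e13: -Im m2, e12: Im m3).
Answer: -9/5 + 5/2*e2 + 9*e12 + 2/3*e23


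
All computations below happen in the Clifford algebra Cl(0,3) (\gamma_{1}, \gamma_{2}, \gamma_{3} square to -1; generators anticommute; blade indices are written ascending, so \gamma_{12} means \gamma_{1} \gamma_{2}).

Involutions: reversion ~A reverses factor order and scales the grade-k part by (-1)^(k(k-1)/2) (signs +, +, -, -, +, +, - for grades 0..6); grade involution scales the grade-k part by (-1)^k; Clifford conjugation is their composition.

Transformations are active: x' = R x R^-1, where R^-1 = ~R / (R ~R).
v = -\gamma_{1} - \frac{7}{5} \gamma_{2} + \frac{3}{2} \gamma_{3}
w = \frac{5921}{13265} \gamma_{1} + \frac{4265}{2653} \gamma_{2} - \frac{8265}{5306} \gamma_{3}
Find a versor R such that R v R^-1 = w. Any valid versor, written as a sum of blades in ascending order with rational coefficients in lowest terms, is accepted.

Here q(v) = q(w) = -\frac{521}{100}; the classical choice R = v + w = -\frac{7344}{13265} \gamma_{1} + \frac{2754}{13265} \gamma_{2} - \frac{153}{2653} \gamma_{3} then realises v -> w under the sandwich.
Answer: -\frac{7344}{13265} \gamma_{1} + \frac{2754}{13265} \gamma_{2} - \frac{153}{2653} \gamma_{3}


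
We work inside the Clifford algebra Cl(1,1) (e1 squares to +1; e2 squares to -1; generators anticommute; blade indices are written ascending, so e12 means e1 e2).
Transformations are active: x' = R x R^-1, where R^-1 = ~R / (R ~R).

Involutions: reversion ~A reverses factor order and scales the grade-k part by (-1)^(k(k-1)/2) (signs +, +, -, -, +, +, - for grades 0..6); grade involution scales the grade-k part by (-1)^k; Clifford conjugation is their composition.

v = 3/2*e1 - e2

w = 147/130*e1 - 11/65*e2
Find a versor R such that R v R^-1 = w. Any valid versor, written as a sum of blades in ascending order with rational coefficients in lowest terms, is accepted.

Take R = v + w = 171/65*e1 - 76/65*e2. Because q(v) = q(w) = 5/4, conjugation by R sends v exactly to w.
Answer: 171/65*e1 - 76/65*e2


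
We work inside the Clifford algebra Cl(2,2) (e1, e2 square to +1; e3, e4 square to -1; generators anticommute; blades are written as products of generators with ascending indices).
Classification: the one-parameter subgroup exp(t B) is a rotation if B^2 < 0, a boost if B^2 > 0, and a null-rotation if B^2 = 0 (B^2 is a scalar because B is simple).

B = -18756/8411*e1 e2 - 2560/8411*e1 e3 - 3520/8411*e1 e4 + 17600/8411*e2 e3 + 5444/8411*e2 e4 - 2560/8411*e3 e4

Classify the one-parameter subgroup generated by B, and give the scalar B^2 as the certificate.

B^2 term by term: the squares give (-18756/8411)^2*(e1 e2)^2 + (-2560/8411)^2*(e1 e3)^2 + (-3520/8411)^2*(e1 e4)^2 + (17600/8411)^2*(e2 e3)^2 + (5444/8411)^2*(e2 e4)^2 + (-2560/8411)^2*(e3 e4)^2 = 351787536/70744921*(-1) + 6553600/70744921*(+1) + 12390400/70744921*(+1) + 309760000/70744921*(+1) + 29637136/70744921*(+1) + 6553600/70744921*(-1) = 0 (each basis 2-blade squares to minus the product of its generators' squares); cross terms between blades sharing an index anticommute and cancel; the commuting (index-disjoint) pairs give grade-4 terms 2*c*c'*(blade product), which cancel blade by blade — e1 e2 e3 e4: 96030720/70744921 + 27873280/70744921 - 123904000/70744921 = 0 — confirming B is simple. So B^2 = 0.
Answer: null-rotation, certificate B^2 = 0. No conjugation can change B^2 = 0; the sign gives the class.


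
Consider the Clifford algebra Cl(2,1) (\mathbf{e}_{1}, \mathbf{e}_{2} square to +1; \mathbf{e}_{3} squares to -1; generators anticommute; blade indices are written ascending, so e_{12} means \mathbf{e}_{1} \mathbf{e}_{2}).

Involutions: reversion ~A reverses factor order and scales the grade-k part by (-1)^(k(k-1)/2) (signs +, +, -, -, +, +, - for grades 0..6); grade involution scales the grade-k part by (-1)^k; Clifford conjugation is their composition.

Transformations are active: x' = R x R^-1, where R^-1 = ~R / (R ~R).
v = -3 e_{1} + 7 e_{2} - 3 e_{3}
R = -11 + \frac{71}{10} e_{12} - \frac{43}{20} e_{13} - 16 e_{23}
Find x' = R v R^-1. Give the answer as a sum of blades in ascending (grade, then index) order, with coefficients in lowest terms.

~R = -11 - \frac{71}{10} e_{12} + \frac{43}{20} e_{13} + 16 e_{23}, and R ~R = -\frac{7137}{80}, so R^-1 = ~R / (-\frac{7137}{80}).
R v = \frac{305}{4} e_{1} - \frac{1037}{10} e_{2} + \frac{2771}{20} e_{3} + \frac{167}{4} e_{123}
Answer: \frac{48731}{7137} e_{1} - \frac{72703}{2379} e_{2} + \frac{3571}{117} e_{3}


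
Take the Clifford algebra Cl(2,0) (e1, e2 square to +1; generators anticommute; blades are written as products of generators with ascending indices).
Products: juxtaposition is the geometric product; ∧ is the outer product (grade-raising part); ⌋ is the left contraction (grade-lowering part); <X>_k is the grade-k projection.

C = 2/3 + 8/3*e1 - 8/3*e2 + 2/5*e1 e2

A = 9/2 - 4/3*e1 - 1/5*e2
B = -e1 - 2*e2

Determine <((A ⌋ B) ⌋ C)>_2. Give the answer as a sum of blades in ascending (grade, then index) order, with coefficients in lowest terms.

step 1: 26/15 - 9/2*e1 - 9*e2
step 2: 592/45 + 74/9*e1 - 289/45*e2 + 52/75*e1 e2
step 3: 52/75*e1 e2
Answer: 52/75*e1 e2


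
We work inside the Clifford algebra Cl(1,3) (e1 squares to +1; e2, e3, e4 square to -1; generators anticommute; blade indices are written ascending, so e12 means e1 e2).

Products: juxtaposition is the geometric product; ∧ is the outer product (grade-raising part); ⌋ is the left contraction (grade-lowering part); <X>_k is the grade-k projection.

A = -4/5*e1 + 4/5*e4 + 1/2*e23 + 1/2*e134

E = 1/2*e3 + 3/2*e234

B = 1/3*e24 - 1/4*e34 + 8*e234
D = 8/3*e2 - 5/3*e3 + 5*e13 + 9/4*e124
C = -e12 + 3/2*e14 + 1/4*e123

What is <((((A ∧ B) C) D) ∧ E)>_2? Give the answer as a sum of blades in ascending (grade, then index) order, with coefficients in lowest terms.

step 1: -4/15*e124 + 1/5*e134 - 32/5*e1234
step 2: 2/5*e2 - 3/10*e3 - 4/3*e4 - 48/5*e23 + 1/20*e24 + 97/15*e34 - 1/5*e234
step 3: -47/30 - 129/80*e1 - 16*e2 - 128/5*e3 - 479/45*e4 + 51*e12 + 9/20*e13 + 997/30*e14 + 2/15*e23 + 35/9*e24 - 76/45*e34 - 331/20*e123 + e124 - 424/15*e134 + 3119/180*e234 - 37/40*e1234
step 4: -47/60*e3 - 129/160*e13 - 8*e23 + 479/90*e34 + 51/2*e123 - 997/60*e134 - 773/180*e234 - 467/160*e1234
step 5: -129/160*e13 - 8*e23 + 479/90*e34
Answer: -129/160*e13 - 8*e23 + 479/90*e34


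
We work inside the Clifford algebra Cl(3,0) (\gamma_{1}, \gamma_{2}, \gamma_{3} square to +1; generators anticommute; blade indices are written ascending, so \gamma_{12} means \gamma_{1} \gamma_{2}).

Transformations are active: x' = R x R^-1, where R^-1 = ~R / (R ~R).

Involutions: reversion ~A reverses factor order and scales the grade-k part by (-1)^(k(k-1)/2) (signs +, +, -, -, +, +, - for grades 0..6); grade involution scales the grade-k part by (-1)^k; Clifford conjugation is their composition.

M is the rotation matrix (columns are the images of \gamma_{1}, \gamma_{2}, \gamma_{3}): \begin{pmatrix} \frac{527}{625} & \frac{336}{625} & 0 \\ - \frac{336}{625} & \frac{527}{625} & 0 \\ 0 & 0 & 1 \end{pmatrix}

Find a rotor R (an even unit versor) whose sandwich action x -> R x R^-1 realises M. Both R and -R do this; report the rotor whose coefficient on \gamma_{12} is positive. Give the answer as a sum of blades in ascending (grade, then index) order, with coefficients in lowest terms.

Method: write R = a + b12*\gamma_{12} + b13*\gamma_{13} + b23*\gamma_{23} with a^2 + b12^2 + b13^2 + b23^2 = 1 (so R^-1 = ~R). Expanding the columns R e_j ~R gives tr M = 4a^2 - 1 and, from the antisymmetric part, M21 - M12 = -4a*b12, M13 - M31 = 4a*b13, M32 - M23 = -4a*b23.
Here tr M = \frac{1679}{625}, so a^2 = (1 + tr M)/4 = \frac{576}{625} and a = ±\frac{24}{25}. Taking a = \frac{24}{25}: M21 - M12 = -\frac{672}{625}, M13 - M31 = 0, M32 - M23 = 0, giving b12 = \frac{7}{25}, b13 = 0, b23 = 0, i.e. R = \frac{24}{25} + \frac{7}{25} \gamma_{12}.
Its \gamma_{12} coefficient is already positive.
Answer: \frac{24}{25} + \frac{7}{25} \gamma_{12}. Sheet selection: the two-to-one cover makes ±R indistinguishable at the matrix level (trace \frac{1679}{625}), so uniqueness comes from the required sign on \gamma_{12}.


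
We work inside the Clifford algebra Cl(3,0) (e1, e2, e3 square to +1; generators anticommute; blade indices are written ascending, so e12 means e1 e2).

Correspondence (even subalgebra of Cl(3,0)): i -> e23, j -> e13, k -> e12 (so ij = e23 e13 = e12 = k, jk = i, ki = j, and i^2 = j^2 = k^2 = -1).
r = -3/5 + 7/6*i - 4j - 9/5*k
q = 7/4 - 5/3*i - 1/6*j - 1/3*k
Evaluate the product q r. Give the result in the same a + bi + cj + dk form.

In blades: q = 7/4 - 1/3*e12 - 1/6*e13 - 5/3*e23, r = -3/5 - 9/5*e12 - 4*e13 + 7/6*e23.
Distribute q over r term by term (generator squares from the signature, products reordered to ascending indices): (7/4)*r = -21/20 - 63/20*e12 - 7*e13 + 49/24*e23; (-1/3*e12)*r = -3/5 + 1/5*e12 - 7/18*e13 - 4/3*e23; (-1/6*e13)*r = -2/3 + 7/36*e12 + 1/10*e13 + 3/10*e23; (-5/3*e23)*r = 35/18 + 20/3*e12 - 3*e13 + e23.
Sum: -67/180 + 176/45*e12 - 463/45*e13 + 241/120*e23; translating back through the correspondence:
Answer: -67/180 + 241/120*i - 463/45*j + 176/45*k


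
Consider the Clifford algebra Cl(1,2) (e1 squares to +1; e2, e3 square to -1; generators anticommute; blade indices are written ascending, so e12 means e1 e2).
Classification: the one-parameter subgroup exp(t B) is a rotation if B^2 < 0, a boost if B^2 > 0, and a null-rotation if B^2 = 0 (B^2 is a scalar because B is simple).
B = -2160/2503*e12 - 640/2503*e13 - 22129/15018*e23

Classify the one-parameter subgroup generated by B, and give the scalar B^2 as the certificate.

B^2 term by term: the squares give (-2160/2503)^2*(e12)^2 + (-640/2503)^2*(e13)^2 + (-22129/15018)^2*(e23)^2 = 4665600/6265009*(+1) + 409600/6265009*(+1) + 489692641/225540324*(-1) = -49/36 (each basis 2-blade squares to minus the product of its generators' squares); cross terms between blades sharing an index anticommute and cancel. So B^2 = -49/36.
Answer: rotation, certificate B^2 = -49/36. Key observation: B^2 = -49/36 is a conjugation invariant, so its sign decides the class regardless of the surface form of B.


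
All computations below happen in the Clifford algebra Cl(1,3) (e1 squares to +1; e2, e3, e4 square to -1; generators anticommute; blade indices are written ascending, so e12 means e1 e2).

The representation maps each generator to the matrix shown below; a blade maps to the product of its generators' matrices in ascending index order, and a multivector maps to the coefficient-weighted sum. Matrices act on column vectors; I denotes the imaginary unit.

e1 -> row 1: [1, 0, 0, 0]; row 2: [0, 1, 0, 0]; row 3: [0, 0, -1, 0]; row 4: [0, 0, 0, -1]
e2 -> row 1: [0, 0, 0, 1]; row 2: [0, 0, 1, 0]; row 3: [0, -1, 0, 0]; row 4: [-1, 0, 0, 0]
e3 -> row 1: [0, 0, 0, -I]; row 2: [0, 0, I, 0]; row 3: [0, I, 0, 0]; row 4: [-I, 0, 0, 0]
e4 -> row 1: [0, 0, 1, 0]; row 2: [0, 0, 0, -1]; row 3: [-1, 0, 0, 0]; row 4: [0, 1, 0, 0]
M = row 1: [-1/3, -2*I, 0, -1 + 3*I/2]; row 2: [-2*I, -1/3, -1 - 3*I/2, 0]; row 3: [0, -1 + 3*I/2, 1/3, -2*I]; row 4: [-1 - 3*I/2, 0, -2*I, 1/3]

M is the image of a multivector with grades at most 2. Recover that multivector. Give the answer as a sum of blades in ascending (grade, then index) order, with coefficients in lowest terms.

Method: the blade images are trace-orthogonal — tr(rho(e_A) rho(e_B)^-1) = 4 if A = B and 0 otherwise — and rho(e_A)^-1 = (e_A)^2 * rho(e_A) with (e_A)^2 = +1 or -1, so the coefficient of e_A in the preimage is (e_A)^2 * tr(M rho(e_A))/4.
Nonzero projections over blades of grade <= 2: e1: (e1)^2 = +1, tr(M rho(e1)) = -4/3, coefficient -1/3; e12: (e12)^2 = +1, tr(M rho(e12)) = -4, coefficient -1; e13: (e13)^2 = +1, tr(M rho(e13)) = -6, coefficient -3/2; e34: (e34)^2 = -1, tr(M rho(e34)) = -8, coefficient 2. Every other blade of grade <= 2 projects to 0.
Answer: -1/3*e1 - e12 - 3/2*e13 + 2*e34


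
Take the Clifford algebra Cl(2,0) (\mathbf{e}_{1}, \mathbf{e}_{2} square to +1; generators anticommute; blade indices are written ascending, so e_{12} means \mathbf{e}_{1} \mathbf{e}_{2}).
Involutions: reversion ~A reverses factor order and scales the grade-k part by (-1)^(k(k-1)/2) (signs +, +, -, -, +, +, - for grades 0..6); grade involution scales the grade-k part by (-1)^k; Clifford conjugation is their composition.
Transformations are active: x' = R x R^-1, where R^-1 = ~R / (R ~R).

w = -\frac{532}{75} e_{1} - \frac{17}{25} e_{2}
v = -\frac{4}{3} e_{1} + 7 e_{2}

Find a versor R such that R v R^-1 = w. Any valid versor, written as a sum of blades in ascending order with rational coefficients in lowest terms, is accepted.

Since q(v) = q(w) = \frac{457}{9}, the sum R = v + w = -\frac{632}{75} e_{1} + \frac{158}{25} e_{2} does the job whenever invertible.
Answer: -\frac{632}{75} e_{1} + \frac{158}{25} e_{2}


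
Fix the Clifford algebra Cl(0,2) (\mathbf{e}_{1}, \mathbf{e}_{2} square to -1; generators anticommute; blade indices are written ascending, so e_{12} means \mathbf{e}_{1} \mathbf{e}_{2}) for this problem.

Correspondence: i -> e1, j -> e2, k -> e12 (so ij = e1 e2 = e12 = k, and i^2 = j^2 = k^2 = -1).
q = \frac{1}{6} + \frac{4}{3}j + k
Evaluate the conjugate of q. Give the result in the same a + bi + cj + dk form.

In blades: q = \frac{1}{6} + \frac{4}{3} e_{2} + e_{12}.
Conjugation here is Clifford conjugation: the scalar is fixed and the grade-1 and grade-2 blades all flip sign, giving \frac{1}{6} - \frac{4}{3} e_{2} - e_{12}; translating back:
Answer: \frac{1}{6} - \frac{4}{3}j - k


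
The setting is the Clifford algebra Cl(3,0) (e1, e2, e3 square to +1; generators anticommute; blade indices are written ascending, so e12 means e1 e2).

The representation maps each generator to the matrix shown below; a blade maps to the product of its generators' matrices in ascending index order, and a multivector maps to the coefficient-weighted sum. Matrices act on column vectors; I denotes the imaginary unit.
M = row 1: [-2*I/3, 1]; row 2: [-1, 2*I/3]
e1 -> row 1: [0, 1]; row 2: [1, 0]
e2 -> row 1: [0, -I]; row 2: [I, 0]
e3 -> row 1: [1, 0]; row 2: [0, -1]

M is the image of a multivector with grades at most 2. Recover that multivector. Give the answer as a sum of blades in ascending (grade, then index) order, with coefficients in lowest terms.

Method: 1, rho(e1), rho(e2), rho(e3) form a trace-orthogonal basis of the 2x2 complex matrices (tr(X Y) = 2 if X = Y, else 0), so M = m0*1 + m1*rho(e1) + m2*rho(e2) + m3*rho(e3) with m0 = tr(M)/2 = 0, m1 = tr(M rho(e1))/2 = 0, m2 = tr(M rho(e2))/2 = I, m3 = tr(M rho(e3))/2 = -2*I/3.
Multiplying table entries, the bivector images are rho(e12) = I*rho(e3), rho(e13) = -I*rho(e2), rho(e23) = I*rho(e1); with real blade coefficients the real parts of m0..m3 are the coefficients of 1, e1, e2, e3 and the imaginary parts give the bivectors (e23: Im m1, e13: -Im m2, e12: Im m3).
Answer: -2/3*e12 - e13


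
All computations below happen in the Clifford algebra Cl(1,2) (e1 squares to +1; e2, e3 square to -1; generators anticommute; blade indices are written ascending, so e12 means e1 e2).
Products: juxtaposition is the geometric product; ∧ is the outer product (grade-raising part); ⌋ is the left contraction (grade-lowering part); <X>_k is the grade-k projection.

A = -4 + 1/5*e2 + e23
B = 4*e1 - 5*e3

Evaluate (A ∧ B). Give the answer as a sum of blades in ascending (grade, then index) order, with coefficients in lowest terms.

step 1: -16*e1 + 20*e3 - 4/5*e12 - e23 + 4*e123
Answer: -16*e1 + 20*e3 - 4/5*e12 - e23 + 4*e123


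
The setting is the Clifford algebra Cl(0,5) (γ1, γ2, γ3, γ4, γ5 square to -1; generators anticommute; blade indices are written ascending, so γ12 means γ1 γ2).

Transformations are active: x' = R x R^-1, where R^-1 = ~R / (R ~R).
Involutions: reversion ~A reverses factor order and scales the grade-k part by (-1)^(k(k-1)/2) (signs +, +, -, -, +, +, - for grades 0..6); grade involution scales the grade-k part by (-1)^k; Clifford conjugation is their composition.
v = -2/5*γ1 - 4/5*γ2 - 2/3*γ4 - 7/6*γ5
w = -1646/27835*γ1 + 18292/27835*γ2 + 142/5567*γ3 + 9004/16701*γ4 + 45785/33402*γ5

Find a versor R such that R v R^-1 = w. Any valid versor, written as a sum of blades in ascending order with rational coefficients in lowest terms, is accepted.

Reasoning: v^2 = w^2 = -469/180 since conjugation preserves the quadratic form; R = v + w = -2556/5567*γ1 - 3976/27835*γ2 + 142/5567*γ3 - 710/5567*γ4 + 1136/5567*γ5 is then valid when invertible, keeping its own part and reversing (v - w)/2.
Answer: -2556/5567*γ1 - 3976/27835*γ2 + 142/5567*γ3 - 710/5567*γ4 + 1136/5567*γ5
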